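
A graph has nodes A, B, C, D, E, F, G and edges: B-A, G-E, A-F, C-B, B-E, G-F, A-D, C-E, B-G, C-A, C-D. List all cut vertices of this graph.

none

Removing B, for instance, still leaves 1 component. No single vertex removal increases the component count — the graph has no articulation points.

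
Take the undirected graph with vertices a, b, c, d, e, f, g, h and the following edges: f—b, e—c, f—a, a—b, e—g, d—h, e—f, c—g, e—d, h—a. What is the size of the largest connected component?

8

Starting from a we can reach a, b, c, d, e, f, g, h. That is one component of size 8.
The largest has 8 vertices.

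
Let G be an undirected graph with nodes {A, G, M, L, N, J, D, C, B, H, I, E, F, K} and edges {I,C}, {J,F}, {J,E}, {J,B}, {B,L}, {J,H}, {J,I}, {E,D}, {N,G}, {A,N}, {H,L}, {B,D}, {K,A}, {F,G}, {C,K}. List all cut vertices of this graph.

Removing J increases the component count from 2 to 3, so J is a cut vertex.
By contrast removing G leaves 2 components; it is not a cut vertex. No other vertex is a cut vertex either.

J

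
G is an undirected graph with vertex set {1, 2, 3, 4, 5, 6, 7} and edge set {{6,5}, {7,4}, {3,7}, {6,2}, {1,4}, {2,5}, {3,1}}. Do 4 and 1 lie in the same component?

Yes

From 4 we can reach 1, 3, 4, 7, which includes 1.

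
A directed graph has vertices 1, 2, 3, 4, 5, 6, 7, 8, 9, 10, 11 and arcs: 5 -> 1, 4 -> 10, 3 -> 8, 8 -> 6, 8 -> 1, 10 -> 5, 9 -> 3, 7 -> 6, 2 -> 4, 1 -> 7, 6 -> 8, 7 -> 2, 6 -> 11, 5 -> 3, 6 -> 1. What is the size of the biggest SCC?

{1, 2, 3, 4, 5, 6, 7, 8, 10} are all mutually reachable — one SCC of size 9.
{11} is an SCC by itself.
{9} is an SCC by itself.
The largest has 9 vertices.

9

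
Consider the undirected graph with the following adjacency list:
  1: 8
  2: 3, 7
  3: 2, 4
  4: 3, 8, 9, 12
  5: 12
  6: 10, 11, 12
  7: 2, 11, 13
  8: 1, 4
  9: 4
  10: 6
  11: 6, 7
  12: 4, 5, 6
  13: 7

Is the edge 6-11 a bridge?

No

After removing 6-11, the path 6-12-4-3-2-7-11 still connects them, so the edge is not a bridge.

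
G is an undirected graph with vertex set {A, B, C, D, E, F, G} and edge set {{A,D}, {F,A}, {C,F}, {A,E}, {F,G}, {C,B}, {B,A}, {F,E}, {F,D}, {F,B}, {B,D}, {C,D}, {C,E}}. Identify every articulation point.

F

Removing F increases the component count from 1 to 2, so F is a cut vertex.
By contrast removing C leaves 1 component; it is not a cut vertex. No other vertex is a cut vertex either.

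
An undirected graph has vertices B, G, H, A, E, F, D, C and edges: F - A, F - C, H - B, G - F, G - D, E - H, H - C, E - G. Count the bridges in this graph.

The edges on the cycle E-G-F-C-H-E are not bridges since each lies on that cycle.
But removing H - B disconnects H from B; removing D - G disconnects D from G; removing F - A disconnects F from A — these are bridges.
That makes 3 bridges.

3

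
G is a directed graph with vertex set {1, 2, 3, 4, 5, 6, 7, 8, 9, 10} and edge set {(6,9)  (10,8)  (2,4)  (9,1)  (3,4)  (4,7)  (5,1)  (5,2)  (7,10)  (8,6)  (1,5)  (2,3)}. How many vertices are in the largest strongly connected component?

{1, 2, 3, 4, 5, 6, 7, 8, 9, 10} are all mutually reachable — one SCC of size 10.
The largest has 10 vertices.

10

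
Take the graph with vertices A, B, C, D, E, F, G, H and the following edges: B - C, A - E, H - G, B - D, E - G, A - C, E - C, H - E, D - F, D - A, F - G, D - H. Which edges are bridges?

none

The edges on the cycle D-A-E-H-D are not bridges since each lies on that cycle.
Every edge lies on some cycle, so there are no bridges.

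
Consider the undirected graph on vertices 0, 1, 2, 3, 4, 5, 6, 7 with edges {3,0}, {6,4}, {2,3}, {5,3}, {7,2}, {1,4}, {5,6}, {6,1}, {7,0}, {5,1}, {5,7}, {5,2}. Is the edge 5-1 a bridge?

After removing 5-1, the path 5-6-1 still connects them, so the edge is not a bridge.

No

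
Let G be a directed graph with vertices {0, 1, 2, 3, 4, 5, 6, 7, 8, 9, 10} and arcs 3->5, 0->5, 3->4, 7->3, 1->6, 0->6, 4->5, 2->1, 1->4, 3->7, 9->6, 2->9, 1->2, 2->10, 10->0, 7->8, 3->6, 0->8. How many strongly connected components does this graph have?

9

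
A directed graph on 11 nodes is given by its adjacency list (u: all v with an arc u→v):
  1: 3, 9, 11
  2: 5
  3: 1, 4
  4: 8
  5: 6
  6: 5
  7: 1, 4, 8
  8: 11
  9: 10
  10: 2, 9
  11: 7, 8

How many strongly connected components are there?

{1, 3, 4, 7, 8, 11} are all mutually reachable — one SCC of size 6.
{9, 10} are all mutually reachable — one SCC of size 2.
{5, 6} are all mutually reachable — one SCC of size 2.
{2} is an SCC by itself.
That gives 4 strongly connected components.

4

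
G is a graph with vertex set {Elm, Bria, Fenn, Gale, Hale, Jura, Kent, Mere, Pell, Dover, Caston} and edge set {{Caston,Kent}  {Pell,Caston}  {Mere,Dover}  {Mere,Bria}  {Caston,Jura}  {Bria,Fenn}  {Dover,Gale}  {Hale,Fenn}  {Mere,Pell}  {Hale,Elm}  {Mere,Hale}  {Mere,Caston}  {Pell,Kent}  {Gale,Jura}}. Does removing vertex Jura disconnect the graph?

No

Deleting Jura leaves 1 component (was 1) (its neighbors Gale, Caston remain connected to each other), so Jura is not a cut vertex.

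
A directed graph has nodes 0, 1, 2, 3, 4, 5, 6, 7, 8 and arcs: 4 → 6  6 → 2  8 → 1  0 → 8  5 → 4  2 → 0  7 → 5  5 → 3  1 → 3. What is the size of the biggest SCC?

1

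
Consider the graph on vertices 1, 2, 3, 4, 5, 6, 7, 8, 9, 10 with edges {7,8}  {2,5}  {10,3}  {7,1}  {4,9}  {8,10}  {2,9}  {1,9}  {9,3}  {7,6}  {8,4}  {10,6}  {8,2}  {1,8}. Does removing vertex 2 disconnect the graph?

Deleting 2 raises the number of components from 1 to 2, so 2 is a cut vertex.

Yes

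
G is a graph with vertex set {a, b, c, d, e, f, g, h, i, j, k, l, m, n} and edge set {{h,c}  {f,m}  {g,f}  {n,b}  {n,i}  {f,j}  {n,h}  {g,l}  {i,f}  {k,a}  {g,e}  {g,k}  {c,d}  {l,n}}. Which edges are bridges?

The edges on the cycle g-l-n-i-f-g are not bridges since each lies on that cycle.
But removing n - h disconnects n from h; removing g - e disconnects g from e; removing f - j disconnects f from j; removing c - d disconnects c from d — these are bridges.
In total 9 edges are bridges.

a-k, b-n, c-d, c-h, e-g, f-j, f-m, g-k, h-n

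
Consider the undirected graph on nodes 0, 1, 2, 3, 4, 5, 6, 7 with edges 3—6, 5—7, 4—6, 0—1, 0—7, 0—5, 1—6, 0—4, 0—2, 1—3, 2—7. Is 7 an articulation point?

Deleting 7 leaves 1 component (was 1) (its neighbors 0, 2, 5 remain connected to each other), so 7 is not a cut vertex.

No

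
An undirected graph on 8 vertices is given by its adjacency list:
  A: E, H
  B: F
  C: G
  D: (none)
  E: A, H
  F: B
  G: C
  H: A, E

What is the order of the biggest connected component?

3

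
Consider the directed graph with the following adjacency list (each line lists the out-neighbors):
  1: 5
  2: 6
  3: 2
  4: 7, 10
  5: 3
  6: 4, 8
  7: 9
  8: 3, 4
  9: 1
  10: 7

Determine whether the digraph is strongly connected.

Yes

From 2 we can reach every vertex (1, 2, 3, 4, 5, 6, 7, 8, 9, 10), and every vertex can reach 2 (1, 2, 3, 4, 5, 6, 7, 8, 9, 10). So the whole graph is one strongly connected component.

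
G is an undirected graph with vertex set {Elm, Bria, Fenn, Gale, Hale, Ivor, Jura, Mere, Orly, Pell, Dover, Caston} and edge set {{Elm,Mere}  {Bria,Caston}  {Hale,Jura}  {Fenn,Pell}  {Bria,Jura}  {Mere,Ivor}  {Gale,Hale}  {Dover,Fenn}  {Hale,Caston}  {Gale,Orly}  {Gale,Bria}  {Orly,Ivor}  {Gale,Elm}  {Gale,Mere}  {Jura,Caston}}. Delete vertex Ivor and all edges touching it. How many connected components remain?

With Ivor gone, the remaining components are: {Fenn, Pell, Dover}; {Elm, Bria, Gale, Hale, Jura, Mere, Orly, Caston}.
That is 2 components.

2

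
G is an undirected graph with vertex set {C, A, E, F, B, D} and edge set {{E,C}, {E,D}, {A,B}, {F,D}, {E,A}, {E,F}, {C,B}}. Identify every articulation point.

E

Removing E increases the component count from 1 to 2, so E is a cut vertex.
By contrast removing C leaves 1 component; it is not a cut vertex. No other vertex is a cut vertex either.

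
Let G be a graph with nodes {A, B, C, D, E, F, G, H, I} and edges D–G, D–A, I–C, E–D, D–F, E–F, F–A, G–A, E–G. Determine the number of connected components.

4

B is isolated — a component by itself.
H is isolated — a component by itself.
Starting from C we can reach C, I. That is one component of size 2.
Starting from A we can reach A, D, E, F, G. That is one component of size 5.
Total: 4 components.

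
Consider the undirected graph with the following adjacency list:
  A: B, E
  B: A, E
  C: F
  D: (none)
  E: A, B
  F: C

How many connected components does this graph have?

D is isolated — a component by itself.
Starting from C we can reach C, F. That is one component of size 2.
Starting from A we can reach A, B, E. That is one component of size 3.
Total: 3 components.

3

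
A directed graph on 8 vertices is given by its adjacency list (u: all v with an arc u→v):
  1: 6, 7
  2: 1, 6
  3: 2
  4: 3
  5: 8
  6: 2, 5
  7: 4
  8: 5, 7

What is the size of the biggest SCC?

8

{1, 2, 3, 4, 5, 6, 7, 8} are all mutually reachable — one SCC of size 8.
The largest has 8 vertices.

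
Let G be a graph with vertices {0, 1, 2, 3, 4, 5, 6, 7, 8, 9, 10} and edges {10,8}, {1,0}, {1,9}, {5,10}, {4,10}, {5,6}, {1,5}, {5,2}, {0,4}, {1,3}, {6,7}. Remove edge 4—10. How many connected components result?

1

4 and 10 are still connected via 4-0-1-5-10, so the component count stays at 1.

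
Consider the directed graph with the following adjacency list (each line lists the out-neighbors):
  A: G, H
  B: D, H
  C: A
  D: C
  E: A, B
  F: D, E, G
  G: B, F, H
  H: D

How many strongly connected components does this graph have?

1

{A, B, C, D, E, F, G, H} are all mutually reachable — one SCC of size 8.
That gives 1 strongly connected component.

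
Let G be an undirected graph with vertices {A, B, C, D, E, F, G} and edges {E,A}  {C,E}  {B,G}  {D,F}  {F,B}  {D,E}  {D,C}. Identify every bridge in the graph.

A-E, B-F, B-G, D-F

The edges on the cycle D-C-E-D are not bridges since each lies on that cycle.
But removing F–B disconnects F from B; removing B–G disconnects B from G; removing E–A disconnects E from A; removing D–F disconnects D from F — these are bridges.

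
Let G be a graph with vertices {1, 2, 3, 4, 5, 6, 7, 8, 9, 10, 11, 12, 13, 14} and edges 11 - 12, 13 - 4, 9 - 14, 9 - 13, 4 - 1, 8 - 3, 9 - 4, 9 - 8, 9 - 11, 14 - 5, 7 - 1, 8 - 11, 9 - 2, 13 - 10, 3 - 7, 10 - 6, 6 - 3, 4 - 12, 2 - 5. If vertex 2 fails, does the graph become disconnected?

Deleting 2 leaves 1 component (was 1) (its neighbors 5, 9 remain connected to each other), so 2 is not a cut vertex.

No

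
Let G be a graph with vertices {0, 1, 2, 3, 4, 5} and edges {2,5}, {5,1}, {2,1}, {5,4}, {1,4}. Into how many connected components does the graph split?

3 is isolated — a component by itself.
0 is isolated — a component by itself.
Starting from 1 we can reach 1, 2, 4, 5. That is one component of size 4.
Total: 3 components.

3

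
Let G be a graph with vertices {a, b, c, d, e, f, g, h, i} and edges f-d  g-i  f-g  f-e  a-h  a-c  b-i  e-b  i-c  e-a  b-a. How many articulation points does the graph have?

2

Removing a increases the component count from 1 to 2, so a is a cut vertex.
Removing f increases the component count from 1 to 2, so f is a cut vertex.
By contrast removing c leaves 1 component; it is not a cut vertex. No other vertex is a cut vertex either.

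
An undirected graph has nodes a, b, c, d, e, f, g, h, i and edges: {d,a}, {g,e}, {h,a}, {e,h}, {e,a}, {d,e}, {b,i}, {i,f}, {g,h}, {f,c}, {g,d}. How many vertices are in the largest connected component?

5

Starting from b we can reach b, c, f, i. That is one component of size 4.
Starting from a we can reach a, d, e, g, h. That is one component of size 5.
The largest has 5 vertices.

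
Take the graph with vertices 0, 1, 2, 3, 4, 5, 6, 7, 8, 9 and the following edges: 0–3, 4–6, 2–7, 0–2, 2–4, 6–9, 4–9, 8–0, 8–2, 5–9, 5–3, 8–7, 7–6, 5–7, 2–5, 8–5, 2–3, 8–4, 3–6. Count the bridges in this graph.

0

The edges on the cycle 8-0-2-8 are not bridges since each lies on that cycle.
Every edge lies on some cycle, so there are no bridges.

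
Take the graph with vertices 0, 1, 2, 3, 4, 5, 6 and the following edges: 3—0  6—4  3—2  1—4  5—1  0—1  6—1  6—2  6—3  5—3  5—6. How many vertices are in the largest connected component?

Starting from 0 we can reach 0, 1, 2, 3, 4, 5, 6. That is one component of size 7.
The largest has 7 vertices.

7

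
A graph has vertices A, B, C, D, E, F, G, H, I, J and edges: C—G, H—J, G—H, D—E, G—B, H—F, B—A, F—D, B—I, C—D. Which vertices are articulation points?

Removing B increases the component count from 1 to 3, so B is a cut vertex.
Removing D increases the component count from 1 to 2, so D is a cut vertex.
Removing G increases the component count from 1 to 2, so G is a cut vertex.
Likewise H is a cut vertex.
By contrast removing C leaves 1 component; it is not a cut vertex. No other vertex is a cut vertex either.

B, D, G, H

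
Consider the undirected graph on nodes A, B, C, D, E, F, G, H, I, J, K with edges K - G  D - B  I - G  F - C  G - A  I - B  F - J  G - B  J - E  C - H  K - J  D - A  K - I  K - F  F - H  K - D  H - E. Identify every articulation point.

K

Removing K increases the component count from 1 to 2, so K is a cut vertex.
By contrast removing D leaves 1 component; it is not a cut vertex. No other vertex is a cut vertex either.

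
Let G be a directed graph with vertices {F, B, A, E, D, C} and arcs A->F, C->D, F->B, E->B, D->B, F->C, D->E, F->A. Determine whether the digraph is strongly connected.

There is no directed path from C to F, so the graph is not strongly connected.

No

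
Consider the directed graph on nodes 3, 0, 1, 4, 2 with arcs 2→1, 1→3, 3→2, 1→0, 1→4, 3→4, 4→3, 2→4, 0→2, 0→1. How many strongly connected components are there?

{0, 1, 2, 3, 4} are all mutually reachable — one SCC of size 5.
That gives 1 strongly connected component.

1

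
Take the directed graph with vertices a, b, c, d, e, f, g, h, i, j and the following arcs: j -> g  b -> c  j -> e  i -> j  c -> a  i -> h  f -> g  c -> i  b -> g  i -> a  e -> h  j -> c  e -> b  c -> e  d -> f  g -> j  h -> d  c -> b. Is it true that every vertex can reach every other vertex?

No

There is no directed path from a to e, so the graph is not strongly connected.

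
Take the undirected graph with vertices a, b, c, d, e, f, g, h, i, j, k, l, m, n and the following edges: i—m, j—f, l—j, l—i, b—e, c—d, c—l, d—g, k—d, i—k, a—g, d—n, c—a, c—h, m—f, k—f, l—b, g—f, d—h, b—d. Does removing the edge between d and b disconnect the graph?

After removing d—b, the path d-c-l-b still connects them, so the edge is not a bridge.

No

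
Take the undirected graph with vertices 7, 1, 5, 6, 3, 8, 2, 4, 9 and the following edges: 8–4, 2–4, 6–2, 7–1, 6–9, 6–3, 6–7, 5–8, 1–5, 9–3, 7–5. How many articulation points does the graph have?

1

Removing 6 increases the component count from 1 to 2, so 6 is a cut vertex.
By contrast removing 7 leaves 1 component; it is not a cut vertex. No other vertex is a cut vertex either.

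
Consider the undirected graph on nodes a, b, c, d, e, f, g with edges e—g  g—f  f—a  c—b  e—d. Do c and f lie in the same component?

No

The component containing c is {b, c}, and f is not in it.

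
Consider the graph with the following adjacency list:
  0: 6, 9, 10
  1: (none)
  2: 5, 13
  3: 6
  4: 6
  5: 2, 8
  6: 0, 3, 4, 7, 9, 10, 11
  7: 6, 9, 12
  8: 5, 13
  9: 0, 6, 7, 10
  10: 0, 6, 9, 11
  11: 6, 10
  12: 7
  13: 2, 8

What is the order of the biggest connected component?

1 is isolated — a component by itself.
Starting from 2 we can reach 2, 5, 8, 13. That is one component of size 4.
Starting from 0 we can reach 0, 3, 4, 6, 7, 9, 10, 11, 12. That is one component of size 9.
The largest has 9 vertices.

9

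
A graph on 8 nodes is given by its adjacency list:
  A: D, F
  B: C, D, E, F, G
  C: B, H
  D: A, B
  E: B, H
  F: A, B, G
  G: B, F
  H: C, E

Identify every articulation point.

B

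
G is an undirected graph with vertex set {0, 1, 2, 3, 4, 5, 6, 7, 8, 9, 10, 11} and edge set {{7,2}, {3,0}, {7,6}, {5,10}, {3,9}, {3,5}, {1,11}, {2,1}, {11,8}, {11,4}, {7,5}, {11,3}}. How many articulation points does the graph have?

4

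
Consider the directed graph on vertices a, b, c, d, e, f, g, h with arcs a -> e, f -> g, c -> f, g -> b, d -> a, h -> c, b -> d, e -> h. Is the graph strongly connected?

From h we can reach every vertex (a, b, c, d, e, f, g, h), and every vertex can reach h (a, b, c, d, e, f, g, h). So the whole graph is one strongly connected component.

Yes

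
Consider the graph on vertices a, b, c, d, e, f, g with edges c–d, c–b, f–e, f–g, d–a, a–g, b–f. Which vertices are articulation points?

Removing f increases the component count from 1 to 2, so f is a cut vertex.
By contrast removing b leaves 1 component; it is not a cut vertex. No other vertex is a cut vertex either.

f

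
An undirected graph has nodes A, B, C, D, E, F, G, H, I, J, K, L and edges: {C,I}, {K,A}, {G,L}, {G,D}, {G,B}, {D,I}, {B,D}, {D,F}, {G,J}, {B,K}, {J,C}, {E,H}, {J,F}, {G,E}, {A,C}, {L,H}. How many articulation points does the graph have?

1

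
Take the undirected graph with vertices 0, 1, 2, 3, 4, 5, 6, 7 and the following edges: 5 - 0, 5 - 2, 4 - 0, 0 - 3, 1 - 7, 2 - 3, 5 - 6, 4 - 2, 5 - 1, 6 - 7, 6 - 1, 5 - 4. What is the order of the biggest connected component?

Starting from 0 we can reach 0, 1, 2, 3, 4, 5, 6, 7. That is one component of size 8.
The largest has 8 vertices.

8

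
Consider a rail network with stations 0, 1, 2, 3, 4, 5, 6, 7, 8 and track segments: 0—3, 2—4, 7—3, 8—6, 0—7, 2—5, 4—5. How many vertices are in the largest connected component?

1 is isolated — a component by itself.
Starting from 6 we can reach 6, 8. That is one component of size 2.
Starting from 2 we can reach 2, 4, 5. That is one component of size 3.
Starting from 0 we can reach 0, 3, 7. That is one component of size 3.
The largest has 3 vertices.

3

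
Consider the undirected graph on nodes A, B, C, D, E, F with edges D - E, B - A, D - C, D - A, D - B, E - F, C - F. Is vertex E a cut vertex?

Deleting E leaves 1 component (was 1) (its neighbors D, F remain connected to each other), so E is not a cut vertex.

No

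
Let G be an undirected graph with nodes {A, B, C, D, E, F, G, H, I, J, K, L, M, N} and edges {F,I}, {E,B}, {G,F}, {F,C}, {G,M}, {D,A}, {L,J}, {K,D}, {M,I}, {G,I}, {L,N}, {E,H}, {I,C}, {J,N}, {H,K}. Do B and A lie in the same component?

Yes

From B we can reach A, B, D, E, H, K, which includes A.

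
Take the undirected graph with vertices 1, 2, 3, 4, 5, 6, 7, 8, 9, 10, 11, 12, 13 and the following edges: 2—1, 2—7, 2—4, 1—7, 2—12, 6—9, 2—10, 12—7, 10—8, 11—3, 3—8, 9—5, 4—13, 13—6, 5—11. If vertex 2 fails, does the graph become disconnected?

Yes

Deleting 2 raises the number of components from 1 to 2, so 2 is a cut vertex.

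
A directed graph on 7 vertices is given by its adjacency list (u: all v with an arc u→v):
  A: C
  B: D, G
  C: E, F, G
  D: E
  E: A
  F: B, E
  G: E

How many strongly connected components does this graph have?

1

{A, B, C, D, E, F, G} are all mutually reachable — one SCC of size 7.
That gives 1 strongly connected component.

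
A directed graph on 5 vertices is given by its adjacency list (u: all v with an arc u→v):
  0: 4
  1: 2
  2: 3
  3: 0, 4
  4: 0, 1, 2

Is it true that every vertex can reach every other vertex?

Yes

From 1 we can reach every vertex (0, 1, 2, 3, 4), and every vertex can reach 1 (0, 1, 2, 3, 4). So the whole graph is one strongly connected component.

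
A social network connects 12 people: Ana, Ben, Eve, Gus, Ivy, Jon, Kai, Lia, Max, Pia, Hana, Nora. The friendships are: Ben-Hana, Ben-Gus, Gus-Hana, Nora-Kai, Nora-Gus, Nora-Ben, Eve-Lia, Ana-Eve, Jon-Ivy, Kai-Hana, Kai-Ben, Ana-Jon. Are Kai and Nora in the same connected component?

From Kai we can reach Ben, Gus, Kai, Hana, Nora, which includes Nora.

Yes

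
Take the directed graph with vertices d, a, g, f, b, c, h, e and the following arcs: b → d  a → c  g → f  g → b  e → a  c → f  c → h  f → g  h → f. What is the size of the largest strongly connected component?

{f, g} are all mutually reachable — one SCC of size 2.
{e} is an SCC by itself.
{d} is an SCC by itself.
{h} is an SCC by itself.
{c} is an SCC by itself.
(and 2 more singleton SCCs)
The largest has 2 vertices.

2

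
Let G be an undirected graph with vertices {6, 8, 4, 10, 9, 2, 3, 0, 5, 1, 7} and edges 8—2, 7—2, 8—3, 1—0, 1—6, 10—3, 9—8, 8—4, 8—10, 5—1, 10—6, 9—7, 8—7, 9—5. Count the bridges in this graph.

2

The edges on the cycle 9-8-10-6-1-5-9 are not bridges since each lies on that cycle.
But removing 1—0 disconnects 1 from 0; removing 8—4 disconnects 8 from 4 — these are bridges.
That makes 2 bridges.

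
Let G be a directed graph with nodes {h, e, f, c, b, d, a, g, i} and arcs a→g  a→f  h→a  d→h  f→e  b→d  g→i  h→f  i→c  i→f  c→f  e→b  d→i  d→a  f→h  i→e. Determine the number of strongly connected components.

{a, b, c, d, e, f, g, h, i} are all mutually reachable — one SCC of size 9.
That gives 1 strongly connected component.

1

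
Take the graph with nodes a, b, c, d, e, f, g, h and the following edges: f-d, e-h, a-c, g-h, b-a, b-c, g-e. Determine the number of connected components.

3

Starting from d we can reach d, f. That is one component of size 2.
Starting from a we can reach a, b, c. That is one component of size 3.
Starting from e we can reach e, g, h. That is one component of size 3.
Total: 3 components.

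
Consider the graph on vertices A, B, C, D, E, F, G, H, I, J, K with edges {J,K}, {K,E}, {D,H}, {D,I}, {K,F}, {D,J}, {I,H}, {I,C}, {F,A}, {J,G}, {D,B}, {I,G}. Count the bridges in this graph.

6

The edges on the cycle D-J-G-I-D are not bridges since each lies on that cycle.
But removing F-A disconnects F from A; removing K-E disconnects K from E; removing J-K disconnects J from K; removing B-D disconnects B from D — these are bridges.
In total 6 edges are bridges.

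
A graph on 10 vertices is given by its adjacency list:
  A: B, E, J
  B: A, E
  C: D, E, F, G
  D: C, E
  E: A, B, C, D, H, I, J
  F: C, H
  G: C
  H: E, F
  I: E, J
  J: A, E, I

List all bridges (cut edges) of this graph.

The edges on the cycle C-E-H-F-C are not bridges since each lies on that cycle.
But removing G-C disconnects G from C — this is a bridge.

C-G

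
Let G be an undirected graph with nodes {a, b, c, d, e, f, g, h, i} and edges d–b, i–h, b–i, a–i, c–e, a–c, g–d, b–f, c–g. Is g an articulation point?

No

Deleting g leaves 1 component (was 1) (its neighbors c, d remain connected to each other), so g is not a cut vertex.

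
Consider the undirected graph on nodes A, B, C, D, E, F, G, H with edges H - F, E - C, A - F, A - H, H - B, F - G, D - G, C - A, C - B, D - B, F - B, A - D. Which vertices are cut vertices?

Removing C increases the component count from 1 to 2, so C is a cut vertex.
By contrast removing E leaves 1 component; it is not a cut vertex. No other vertex is a cut vertex either.

C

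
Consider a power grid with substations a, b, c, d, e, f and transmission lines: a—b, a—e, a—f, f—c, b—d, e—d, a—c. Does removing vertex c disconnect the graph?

Deleting c leaves 1 component (was 1) (its neighbors a, f remain connected to each other), so c is not a cut vertex.

No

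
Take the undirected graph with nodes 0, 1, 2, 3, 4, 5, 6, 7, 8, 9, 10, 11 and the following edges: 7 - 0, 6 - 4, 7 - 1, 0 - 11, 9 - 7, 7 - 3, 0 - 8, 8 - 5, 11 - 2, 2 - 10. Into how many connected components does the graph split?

2

Starting from 4 we can reach 4, 6. That is one component of size 2.
Starting from 0 we can reach 0, 1, 2, 3, 5, 7, 8, 9, 10, 11. That is one component of size 10.
Total: 2 components.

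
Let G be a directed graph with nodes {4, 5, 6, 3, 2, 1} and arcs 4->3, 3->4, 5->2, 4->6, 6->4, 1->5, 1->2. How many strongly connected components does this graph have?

4

{3, 4, 6} are all mutually reachable — one SCC of size 3.
{2} is an SCC by itself.
{5} is an SCC by itself.
{1} is an SCC by itself.
That gives 4 strongly connected components.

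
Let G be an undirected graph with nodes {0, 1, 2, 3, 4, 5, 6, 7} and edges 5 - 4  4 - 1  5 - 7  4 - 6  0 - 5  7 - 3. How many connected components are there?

2 is isolated — a component by itself.
Starting from 0 we can reach 0, 1, 3, 4, 5, 6, 7. That is one component of size 7.
Total: 2 components.

2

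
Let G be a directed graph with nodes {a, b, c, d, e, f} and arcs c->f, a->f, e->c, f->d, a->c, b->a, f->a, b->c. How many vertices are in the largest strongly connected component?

{a, c, f} are all mutually reachable — one SCC of size 3.
{d} is an SCC by itself.
{b} is an SCC by itself.
{e} is an SCC by itself.
The largest has 3 vertices.

3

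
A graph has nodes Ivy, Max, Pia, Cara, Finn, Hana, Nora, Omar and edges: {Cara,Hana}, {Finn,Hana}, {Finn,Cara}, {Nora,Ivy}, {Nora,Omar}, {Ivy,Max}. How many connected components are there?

3

Pia is isolated — a component by itself.
Starting from Cara we can reach Cara, Finn, Hana. That is one component of size 3.
Starting from Ivy we can reach Ivy, Max, Nora, Omar. That is one component of size 4.
Total: 3 components.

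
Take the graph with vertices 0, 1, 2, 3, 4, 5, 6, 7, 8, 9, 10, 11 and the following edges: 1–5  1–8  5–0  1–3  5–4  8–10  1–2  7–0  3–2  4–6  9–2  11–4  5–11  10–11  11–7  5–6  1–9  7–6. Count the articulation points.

Removing 1 increases the component count from 1 to 2, so 1 is a cut vertex.
By contrast removing 8 leaves 1 component; it is not a cut vertex. No other vertex is a cut vertex either.

1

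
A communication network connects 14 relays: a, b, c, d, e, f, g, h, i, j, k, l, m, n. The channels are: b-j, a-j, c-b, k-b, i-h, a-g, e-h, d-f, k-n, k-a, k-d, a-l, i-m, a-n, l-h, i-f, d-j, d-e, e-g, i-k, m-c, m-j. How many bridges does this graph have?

The edges on the cycle k-a-l-h-e-d-k are not bridges since each lies on that cycle.
Every edge lies on some cycle, so there are no bridges.

0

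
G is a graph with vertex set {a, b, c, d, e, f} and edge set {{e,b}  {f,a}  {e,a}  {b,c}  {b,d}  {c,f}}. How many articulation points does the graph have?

Removing b increases the component count from 1 to 2, so b is a cut vertex.
By contrast removing d leaves 1 component; it is not a cut vertex. No other vertex is a cut vertex either.

1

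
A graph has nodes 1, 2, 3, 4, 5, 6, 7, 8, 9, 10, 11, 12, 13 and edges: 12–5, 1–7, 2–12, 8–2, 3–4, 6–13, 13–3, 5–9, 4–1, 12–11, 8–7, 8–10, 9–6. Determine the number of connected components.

Starting from 1 we can reach 1, 2, 3, 4, 5, 6, 7, 8, 9, 10, 11, 12, 13. That is one component of size 13.
Total: 1 component.

1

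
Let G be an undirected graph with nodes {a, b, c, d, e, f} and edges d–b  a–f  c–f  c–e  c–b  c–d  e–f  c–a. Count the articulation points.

Removing c increases the component count from 1 to 2, so c is a cut vertex.
By contrast removing a leaves 1 component; it is not a cut vertex. No other vertex is a cut vertex either.

1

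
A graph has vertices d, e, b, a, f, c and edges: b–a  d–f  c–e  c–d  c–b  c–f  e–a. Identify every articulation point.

c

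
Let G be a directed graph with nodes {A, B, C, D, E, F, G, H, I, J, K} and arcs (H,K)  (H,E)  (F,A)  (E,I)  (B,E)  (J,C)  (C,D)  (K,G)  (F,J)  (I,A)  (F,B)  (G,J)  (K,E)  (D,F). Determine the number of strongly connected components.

8

{C, D, F, J} are all mutually reachable — one SCC of size 4.
{G} is an SCC by itself.
{B} is an SCC by itself.
{A} is an SCC by itself.
{K} is an SCC by itself.
(and 3 more singleton SCCs)
That gives 8 strongly connected components.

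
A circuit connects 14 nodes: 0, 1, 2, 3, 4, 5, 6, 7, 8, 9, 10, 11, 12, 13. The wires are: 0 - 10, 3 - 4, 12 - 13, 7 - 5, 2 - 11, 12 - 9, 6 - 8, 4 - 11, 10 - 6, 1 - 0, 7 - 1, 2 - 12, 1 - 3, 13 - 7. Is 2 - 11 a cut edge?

No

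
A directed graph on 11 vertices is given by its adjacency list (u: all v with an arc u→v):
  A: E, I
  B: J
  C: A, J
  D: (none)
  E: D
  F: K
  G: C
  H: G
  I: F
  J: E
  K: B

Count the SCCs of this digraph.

11

{B} is an SCC by itself.
{F} is an SCC by itself.
{J} is an SCC by itself.
{E} is an SCC by itself.
{A} is an SCC by itself.
(and 6 more singleton SCCs)
That gives 11 strongly connected components.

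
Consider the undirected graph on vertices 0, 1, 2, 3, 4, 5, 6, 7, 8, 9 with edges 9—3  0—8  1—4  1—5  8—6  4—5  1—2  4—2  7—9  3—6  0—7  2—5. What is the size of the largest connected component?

6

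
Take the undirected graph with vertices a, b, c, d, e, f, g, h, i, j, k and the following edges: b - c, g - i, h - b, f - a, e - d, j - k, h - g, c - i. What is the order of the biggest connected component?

Starting from j we can reach j, k. That is one component of size 2.
Starting from a we can reach a, f. That is one component of size 2.
Starting from d we can reach d, e. That is one component of size 2.
Starting from b we can reach b, c, g, h, i. That is one component of size 5.
The largest has 5 vertices.

5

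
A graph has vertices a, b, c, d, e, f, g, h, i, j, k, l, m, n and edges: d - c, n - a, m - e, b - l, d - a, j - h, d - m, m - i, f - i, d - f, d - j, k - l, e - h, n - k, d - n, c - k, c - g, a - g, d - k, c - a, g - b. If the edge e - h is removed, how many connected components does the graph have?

1

e and h are still connected via e-m-d-j-h, so the component count stays at 1.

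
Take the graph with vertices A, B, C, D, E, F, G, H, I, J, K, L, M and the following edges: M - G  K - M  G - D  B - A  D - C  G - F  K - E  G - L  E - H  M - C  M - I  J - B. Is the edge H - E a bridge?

Removing H - E leaves no path between H and E: the component count goes from 2 to 3. So it is a bridge.

Yes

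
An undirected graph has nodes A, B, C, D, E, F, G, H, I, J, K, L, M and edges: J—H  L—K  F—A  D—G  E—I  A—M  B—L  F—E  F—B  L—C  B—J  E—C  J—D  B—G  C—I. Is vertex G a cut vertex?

No

Deleting G leaves 1 component (was 1) (its neighbors B, D remain connected to each other), so G is not a cut vertex.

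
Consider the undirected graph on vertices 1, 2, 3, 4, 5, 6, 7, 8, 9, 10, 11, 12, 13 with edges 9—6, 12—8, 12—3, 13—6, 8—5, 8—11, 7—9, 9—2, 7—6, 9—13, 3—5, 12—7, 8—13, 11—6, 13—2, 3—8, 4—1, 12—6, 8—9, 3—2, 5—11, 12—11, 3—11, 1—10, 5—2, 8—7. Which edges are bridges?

1-10, 1-4

The edges on the cycle 3-8-5-2-3 are not bridges since each lies on that cycle.
But removing 4—1 disconnects 4 from 1; removing 1—10 disconnects 1 from 10 — these are bridges.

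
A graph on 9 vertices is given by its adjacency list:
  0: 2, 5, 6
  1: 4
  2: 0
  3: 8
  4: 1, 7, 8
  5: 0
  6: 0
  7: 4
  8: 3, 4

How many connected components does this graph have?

2

Starting from 0 we can reach 0, 2, 5, 6. That is one component of size 4.
Starting from 1 we can reach 1, 3, 4, 7, 8. That is one component of size 5.
Total: 2 components.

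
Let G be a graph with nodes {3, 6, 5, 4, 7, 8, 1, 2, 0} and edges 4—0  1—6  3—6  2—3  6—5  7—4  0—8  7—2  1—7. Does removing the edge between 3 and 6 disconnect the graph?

After removing 3—6, the path 3-2-7-1-6 still connects them, so the edge is not a bridge.

No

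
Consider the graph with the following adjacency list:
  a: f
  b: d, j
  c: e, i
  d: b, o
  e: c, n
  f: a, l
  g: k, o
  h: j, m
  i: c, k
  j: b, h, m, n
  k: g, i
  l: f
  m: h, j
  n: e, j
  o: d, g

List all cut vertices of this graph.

f, j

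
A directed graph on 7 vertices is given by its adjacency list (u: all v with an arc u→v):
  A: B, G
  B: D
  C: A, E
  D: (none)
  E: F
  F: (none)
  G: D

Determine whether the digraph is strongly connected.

There is no directed path from D to B, so the graph is not strongly connected.

No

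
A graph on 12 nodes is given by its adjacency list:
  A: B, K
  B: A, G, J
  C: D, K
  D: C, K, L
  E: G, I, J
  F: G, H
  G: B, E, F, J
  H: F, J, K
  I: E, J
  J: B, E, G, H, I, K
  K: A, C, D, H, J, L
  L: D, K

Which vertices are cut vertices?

Removing K increases the component count from 1 to 2, so K is a cut vertex.
By contrast removing D leaves 1 component; it is not a cut vertex. No other vertex is a cut vertex either.

K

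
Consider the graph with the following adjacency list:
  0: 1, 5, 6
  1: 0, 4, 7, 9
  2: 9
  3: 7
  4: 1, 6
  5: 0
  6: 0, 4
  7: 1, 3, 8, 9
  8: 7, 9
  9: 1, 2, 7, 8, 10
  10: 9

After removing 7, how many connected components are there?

2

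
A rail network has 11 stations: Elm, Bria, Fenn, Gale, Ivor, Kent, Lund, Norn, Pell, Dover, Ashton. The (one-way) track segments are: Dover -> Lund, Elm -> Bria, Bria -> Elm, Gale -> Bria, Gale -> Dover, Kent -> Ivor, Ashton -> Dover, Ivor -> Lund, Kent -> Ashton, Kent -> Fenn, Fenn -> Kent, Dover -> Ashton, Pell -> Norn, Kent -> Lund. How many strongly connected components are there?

8

{Elm, Bria} are all mutually reachable — one SCC of size 2.
{Dover, Ashton} are all mutually reachable — one SCC of size 2.
{Fenn, Kent} are all mutually reachable — one SCC of size 2.
{Gale} is an SCC by itself.
{Norn} is an SCC by itself.
(and 3 more singleton SCCs)
That gives 8 strongly connected components.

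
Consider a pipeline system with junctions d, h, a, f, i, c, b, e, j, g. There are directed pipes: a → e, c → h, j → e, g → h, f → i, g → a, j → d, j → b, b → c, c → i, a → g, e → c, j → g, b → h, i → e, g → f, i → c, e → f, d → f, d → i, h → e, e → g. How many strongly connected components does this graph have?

{a, c, e, f, g, h, i} are all mutually reachable — one SCC of size 7.
{j} is an SCC by itself.
{d} is an SCC by itself.
{b} is an SCC by itself.
That gives 4 strongly connected components.

4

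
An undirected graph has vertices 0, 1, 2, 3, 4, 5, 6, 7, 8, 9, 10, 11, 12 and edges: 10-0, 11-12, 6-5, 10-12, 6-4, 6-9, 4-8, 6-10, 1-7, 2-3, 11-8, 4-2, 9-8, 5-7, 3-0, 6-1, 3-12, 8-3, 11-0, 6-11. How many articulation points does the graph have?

1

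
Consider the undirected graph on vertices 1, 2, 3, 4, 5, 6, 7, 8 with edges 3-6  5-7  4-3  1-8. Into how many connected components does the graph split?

4

2 is isolated — a component by itself.
Starting from 1 we can reach 1, 8. That is one component of size 2.
Starting from 5 we can reach 5, 7. That is one component of size 2.
Starting from 3 we can reach 3, 4, 6. That is one component of size 3.
Total: 4 components.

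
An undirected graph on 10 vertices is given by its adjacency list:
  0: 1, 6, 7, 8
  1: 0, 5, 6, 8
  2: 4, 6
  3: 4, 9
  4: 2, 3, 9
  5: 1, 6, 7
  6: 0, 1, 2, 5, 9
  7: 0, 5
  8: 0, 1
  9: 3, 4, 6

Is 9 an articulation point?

No

Deleting 9 leaves 1 component (was 1) (its neighbors 3, 4, 6 remain connected to each other), so 9 is not a cut vertex.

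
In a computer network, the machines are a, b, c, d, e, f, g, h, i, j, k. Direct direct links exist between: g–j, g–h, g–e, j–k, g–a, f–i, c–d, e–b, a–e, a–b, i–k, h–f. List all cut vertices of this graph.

g

Removing g increases the component count from 2 to 3, so g is a cut vertex.
By contrast removing d leaves 2 components; it is not a cut vertex. No other vertex is a cut vertex either.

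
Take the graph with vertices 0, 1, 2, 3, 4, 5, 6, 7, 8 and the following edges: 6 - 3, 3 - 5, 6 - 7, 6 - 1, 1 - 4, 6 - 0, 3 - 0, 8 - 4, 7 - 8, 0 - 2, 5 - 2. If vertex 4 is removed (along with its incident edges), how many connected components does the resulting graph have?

1

With 4 gone, the remaining components are: {0, 1, 2, 3, 5, 6, 7, 8}.
That is 1 component.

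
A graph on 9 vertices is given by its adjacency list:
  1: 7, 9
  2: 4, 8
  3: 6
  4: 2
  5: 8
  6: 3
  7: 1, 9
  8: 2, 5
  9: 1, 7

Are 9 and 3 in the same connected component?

The component containing 9 is {1, 7, 9}, and 3 is not in it.

No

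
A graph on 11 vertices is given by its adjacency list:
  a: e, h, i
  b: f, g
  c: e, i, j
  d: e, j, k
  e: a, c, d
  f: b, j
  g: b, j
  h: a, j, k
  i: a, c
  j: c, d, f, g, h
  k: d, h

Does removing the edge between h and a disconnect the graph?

After removing h-a, the path h-j-c-e-a still connects them, so the edge is not a bridge.

No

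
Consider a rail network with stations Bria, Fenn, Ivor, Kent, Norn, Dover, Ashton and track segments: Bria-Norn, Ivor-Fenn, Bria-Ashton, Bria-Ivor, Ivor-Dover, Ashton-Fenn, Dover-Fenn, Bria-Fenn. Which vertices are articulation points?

Bria

Removing Bria increases the component count from 2 to 3, so Bria is a cut vertex.
By contrast removing Ashton leaves 2 components; it is not a cut vertex. No other vertex is a cut vertex either.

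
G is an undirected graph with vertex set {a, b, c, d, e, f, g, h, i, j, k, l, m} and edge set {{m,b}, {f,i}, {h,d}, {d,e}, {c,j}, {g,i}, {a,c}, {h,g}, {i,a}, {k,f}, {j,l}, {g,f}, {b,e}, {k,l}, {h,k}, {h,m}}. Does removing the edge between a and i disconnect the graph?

After removing a–i, the path a-c-j-l-k-f-i still connects them, so the edge is not a bridge.

No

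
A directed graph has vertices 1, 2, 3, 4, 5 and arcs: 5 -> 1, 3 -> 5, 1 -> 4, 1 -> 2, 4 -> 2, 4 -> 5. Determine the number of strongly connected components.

{1, 4, 5} are all mutually reachable — one SCC of size 3.
{2} is an SCC by itself.
{3} is an SCC by itself.
That gives 3 strongly connected components.

3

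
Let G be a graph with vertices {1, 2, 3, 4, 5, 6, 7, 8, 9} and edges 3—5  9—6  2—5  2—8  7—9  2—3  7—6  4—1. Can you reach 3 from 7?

The component containing 7 is {6, 7, 9}, and 3 is not in it.

No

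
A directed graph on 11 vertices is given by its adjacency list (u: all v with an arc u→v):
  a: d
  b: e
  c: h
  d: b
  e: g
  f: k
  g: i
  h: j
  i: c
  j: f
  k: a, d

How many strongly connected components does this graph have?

1

{a, b, c, d, e, f, g, h, i, j, k} are all mutually reachable — one SCC of size 11.
That gives 1 strongly connected component.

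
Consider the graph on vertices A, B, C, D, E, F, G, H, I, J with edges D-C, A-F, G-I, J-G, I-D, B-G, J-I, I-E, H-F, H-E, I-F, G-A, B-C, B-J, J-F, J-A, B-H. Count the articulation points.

0

Removing F, for instance, still leaves 1 component. No single vertex removal increases the component count — the graph has no articulation points.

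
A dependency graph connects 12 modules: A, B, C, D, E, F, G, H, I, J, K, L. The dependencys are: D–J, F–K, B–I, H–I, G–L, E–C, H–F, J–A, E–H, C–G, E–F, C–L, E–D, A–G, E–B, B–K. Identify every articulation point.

E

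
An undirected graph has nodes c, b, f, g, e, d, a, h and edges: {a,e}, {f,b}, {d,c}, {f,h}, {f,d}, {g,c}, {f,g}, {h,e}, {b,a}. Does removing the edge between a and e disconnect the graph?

After removing a–e, the path a-b-f-h-e still connects them, so the edge is not a bridge.

No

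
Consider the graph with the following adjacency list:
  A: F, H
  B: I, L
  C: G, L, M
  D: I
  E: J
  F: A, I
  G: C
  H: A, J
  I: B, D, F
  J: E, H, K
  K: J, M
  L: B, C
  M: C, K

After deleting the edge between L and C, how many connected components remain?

L and C are still connected via L-B-I-F-A-H-J-K-M-C, so the component count stays at 1.

1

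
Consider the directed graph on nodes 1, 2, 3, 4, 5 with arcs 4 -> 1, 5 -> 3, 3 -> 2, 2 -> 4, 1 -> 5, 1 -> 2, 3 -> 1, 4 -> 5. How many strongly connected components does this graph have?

{1, 2, 3, 4, 5} are all mutually reachable — one SCC of size 5.
That gives 1 strongly connected component.

1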